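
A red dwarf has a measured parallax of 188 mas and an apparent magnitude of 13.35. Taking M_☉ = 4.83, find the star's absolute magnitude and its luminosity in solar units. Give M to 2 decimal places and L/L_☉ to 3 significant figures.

M ≈ 14.72; L/L_☉ ≈ 1.11×10^-4

d = 1/p = 1000/188 mas = 5.319 pc
M = m − 5 log₁₀ d + 5 = 13.35 − 5·0.7258 + 5 = 14.721
M − M_☉ = 14.721 − 4.83 = 9.891
L/L_☉ = 10^(−0.4 × 9.891) = 1.106×10^-4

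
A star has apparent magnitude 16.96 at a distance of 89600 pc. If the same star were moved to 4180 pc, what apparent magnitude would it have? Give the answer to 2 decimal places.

m ≈ 10.30

Flux ∝ 1/d², so Δm = 5 log₁₀(d₂/d₁) = 5 log₁₀(4180/89600) = -6.656
m₂ = m₁ + Δm = 16.96 + (-6.656) = 10.304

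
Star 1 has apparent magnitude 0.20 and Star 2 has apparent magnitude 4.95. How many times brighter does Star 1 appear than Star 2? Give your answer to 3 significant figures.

Magnitude difference = -4.75
Flux ratio = 10^(−0.4 Δm) = 10^(−0.4 × -4.75) = 10^1.900 = 79.43

79.4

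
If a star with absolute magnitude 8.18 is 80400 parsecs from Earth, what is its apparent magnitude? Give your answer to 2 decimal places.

m = M + 5 log₁₀ d − 5 = 8.18 + 5·4.9053 − 5 = 27.706

m ≈ 27.71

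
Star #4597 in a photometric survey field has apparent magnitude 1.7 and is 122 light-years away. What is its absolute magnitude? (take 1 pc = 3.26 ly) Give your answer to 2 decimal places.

d = 122 ly / 3.26 = 37.42 pc
5 log₁₀(d/10 pc) = 5 log₁₀(37.42) − 5 = 2.866
M = m − 5 log₁₀(d/10) = 1.7 − 2.866 = -1.166

M ≈ -1.17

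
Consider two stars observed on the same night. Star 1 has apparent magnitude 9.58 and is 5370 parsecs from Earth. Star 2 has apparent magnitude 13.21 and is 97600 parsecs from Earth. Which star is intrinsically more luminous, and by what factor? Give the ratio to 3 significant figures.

Star 2 is more luminous, by a factor of 11.7.

Star 1: M = m − 5 log₁₀ d + 5 = 9.58 − 5·3.7300 + 5 = -4.070
Star 2: M = m − 5 log₁₀ d + 5 = 13.21 − 5·4.9894 + 5 = -6.737
ΔM = M_1 − M_2 = -4.070 − (-6.737) = 2.667; smaller M is more luminous → Star 2.
L ratio = 10^(0.4 |ΔM|) = 10^1.067 = 11.67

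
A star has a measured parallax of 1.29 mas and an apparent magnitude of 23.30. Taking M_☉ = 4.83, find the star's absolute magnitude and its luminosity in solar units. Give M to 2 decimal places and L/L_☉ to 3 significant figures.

d = 1/p = 1000/1.29 mas = 775.2 pc
M = m − 5 log₁₀ d + 5 = 23.30 − 5·2.8894 + 5 = 13.853
M − M_☉ = 13.853 − 4.83 = 9.023
L/L_☉ = 10^(−0.4 × 9.023) = 2.459×10^-4

M ≈ 13.85; L/L_☉ ≈ 2.46×10^-4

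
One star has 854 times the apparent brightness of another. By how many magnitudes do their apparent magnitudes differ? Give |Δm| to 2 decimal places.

Pogson: Δm = −2.5 log₁₀(ratio) = −2.5 log₁₀(854) = −2.5 × 2.9315 = -7.329

|Δm| ≈ 7.33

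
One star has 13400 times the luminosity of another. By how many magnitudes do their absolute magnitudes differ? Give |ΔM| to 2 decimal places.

Pogson: ΔM = −2.5 log₁₀(ratio) = −2.5 log₁₀(13400) = −2.5 × 4.1271 = -10.318

|ΔM| ≈ 10.32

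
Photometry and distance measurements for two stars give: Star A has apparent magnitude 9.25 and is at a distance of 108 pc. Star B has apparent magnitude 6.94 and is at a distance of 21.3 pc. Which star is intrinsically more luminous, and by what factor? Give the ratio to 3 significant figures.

Star A is more luminous, by a factor of 3.06.

Star A: M = m − 5 log₁₀ d + 5 = 9.25 − 5·2.0334 + 5 = 4.083
Star B: M = m − 5 log₁₀ d + 5 = 6.94 − 5·1.3284 + 5 = 5.298
ΔM = M_A − M_B = 4.083 − (5.298) = -1.215; smaller M is more luminous → Star A.
L ratio = 10^(0.4 |ΔM|) = 10^0.486 = 3.063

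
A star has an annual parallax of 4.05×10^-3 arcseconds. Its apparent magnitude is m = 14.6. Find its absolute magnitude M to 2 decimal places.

M ≈ 7.64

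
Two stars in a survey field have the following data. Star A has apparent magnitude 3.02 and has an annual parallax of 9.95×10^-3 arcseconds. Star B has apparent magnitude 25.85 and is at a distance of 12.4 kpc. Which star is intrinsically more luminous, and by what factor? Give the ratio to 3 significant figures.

Star A: d = 1/p = 1/9.95×10^-3″ = 100.5 pc
Star A: M = m − 5 log₁₀ d + 5 = 3.02 − 5·2.0022 + 5 = -1.991
Star B: d = 12.4 kpc = 12400 pc
Star B: M = m − 5 log₁₀ d + 5 = 25.85 − 5·4.0934 + 5 = 10.383
ΔM = M_A − M_B = -1.991 − (10.383) = -12.374; smaller M is more luminous → Star A.
L ratio = 10^(0.4 |ΔM|) = 10^4.950 = 89020

Star A is more luminous, by a factor of 89000.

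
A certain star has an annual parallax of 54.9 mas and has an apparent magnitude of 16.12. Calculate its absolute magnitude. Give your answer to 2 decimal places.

p = 54.9 mas = 0.0549″ → d = 1/p = 18.21 pc
5 log₁₀(d/10 pc) = 5 log₁₀(18.21) − 5 = 1.302
M = m − 5 log₁₀(d/10) = 16.12 − 1.302 = 14.818

M ≈ 14.82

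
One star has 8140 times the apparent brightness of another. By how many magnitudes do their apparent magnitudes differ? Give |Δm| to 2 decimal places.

Pogson: Δm = −2.5 log₁₀(ratio) = −2.5 log₁₀(8140) = −2.5 × 3.9106 = -9.777

|Δm| ≈ 9.78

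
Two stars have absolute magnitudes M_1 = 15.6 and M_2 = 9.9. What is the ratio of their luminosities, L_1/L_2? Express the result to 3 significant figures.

L_1/L_2 ≈ 5.25×10^-3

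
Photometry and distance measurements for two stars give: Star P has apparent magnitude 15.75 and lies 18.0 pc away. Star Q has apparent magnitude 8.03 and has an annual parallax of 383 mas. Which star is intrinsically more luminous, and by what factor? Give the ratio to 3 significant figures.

Star Q is more luminous, by a factor of 25.8.

Star P: M = m − 5 log₁₀ d + 5 = 15.75 − 5·1.2553 + 5 = 14.474
Star Q: p = 383 mas = 0.383″ → d = 1/p = 2.611 pc
Star Q: M = m − 5 log₁₀ d + 5 = 8.03 − 5·0.4168 + 5 = 10.946
ΔM = M_P − M_Q = 14.474 − (10.946) = 3.528; smaller M is more luminous → Star Q.
L ratio = 10^(0.4 |ΔM|) = 10^1.411 = 25.77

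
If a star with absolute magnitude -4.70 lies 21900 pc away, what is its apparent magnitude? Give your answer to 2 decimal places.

m ≈ 12.00

m = M + 5 log₁₀ d − 5 = -4.70 + 5·4.3404 − 5 = 12.002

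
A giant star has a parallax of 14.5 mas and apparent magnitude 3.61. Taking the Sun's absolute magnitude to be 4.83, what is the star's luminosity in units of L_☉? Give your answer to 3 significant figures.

d = 1/p = 1000/14.5 mas = 68.97 pc
M = m − 5 log₁₀ d + 5 = 3.61 − 5·1.8386 + 5 = -0.583
M − M_☉ = -0.583 − 4.83 = -5.413
L/L_☉ = 10^(−0.4 × -5.413) = 146.3

L/L_☉ ≈ 146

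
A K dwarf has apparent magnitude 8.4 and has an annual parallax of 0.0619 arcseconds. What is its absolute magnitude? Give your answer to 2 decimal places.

M ≈ 7.36

d = 1/p = 1/0.0619″ = 16.16 pc
5 log₁₀(d/10 pc) = 5 log₁₀(16.16) − 5 = 1.042
M = m − 5 log₁₀(d/10) = 8.4 − 1.042 = 7.358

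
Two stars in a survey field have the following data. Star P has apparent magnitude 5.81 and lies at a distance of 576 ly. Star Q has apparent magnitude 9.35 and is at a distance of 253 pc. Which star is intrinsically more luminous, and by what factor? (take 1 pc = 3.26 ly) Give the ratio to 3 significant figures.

Star P: d = 576 ly / 3.26 = 176.7 pc
Star P: M = m − 5 log₁₀ d + 5 = 5.81 − 5·2.2472 + 5 = -0.426
Star Q: M = m − 5 log₁₀ d + 5 = 9.35 − 5·2.4031 + 5 = 2.334
ΔM = M_P − M_Q = -0.426 − (2.334) = -2.760; smaller M is more luminous → Star P.
L ratio = 10^(0.4 |ΔM|) = 10^1.104 = 12.71

Star P is more luminous, by a factor of 12.7.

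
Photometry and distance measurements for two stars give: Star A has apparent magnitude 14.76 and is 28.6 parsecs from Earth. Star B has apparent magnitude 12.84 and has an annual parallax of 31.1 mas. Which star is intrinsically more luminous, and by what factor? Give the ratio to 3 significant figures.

Star B is more luminous, by a factor of 7.41.

Star A: M = m − 5 log₁₀ d + 5 = 14.76 − 5·1.4564 + 5 = 12.478
Star B: p = 31.1 mas = 0.0311″ → d = 1/p = 32.15 pc
Star B: M = m − 5 log₁₀ d + 5 = 12.84 − 5·1.5072 + 5 = 10.304
ΔM = M_A − M_B = 12.478 − (10.304) = 2.174; smaller M is more luminous → Star B.
L ratio = 10^(0.4 |ΔM|) = 10^0.870 = 7.409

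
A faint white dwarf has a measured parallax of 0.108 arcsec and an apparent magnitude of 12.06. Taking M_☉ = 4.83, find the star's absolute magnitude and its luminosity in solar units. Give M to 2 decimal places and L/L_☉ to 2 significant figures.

M ≈ 12.23; L/L_☉ ≈ 1.1×10^-3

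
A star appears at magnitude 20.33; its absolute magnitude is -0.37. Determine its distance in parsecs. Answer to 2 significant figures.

d ≈ 140000 pc

Distance modulus: m − M = 20.33 − (-0.37) = 20.700
m − M = 5 log₁₀ d − 5
log₁₀ d = (m − M)/5 + 1 = 5.1400
d = 10^5.1400 = 138000 pc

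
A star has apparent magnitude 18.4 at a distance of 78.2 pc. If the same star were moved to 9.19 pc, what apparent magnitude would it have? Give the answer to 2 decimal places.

m ≈ 13.75

Flux ∝ 1/d², so Δm = 5 log₁₀(d₂/d₁) = 5 log₁₀(9.19/78.2) = -4.649
m₂ = m₁ + Δm = 18.4 + (-4.649) = 13.751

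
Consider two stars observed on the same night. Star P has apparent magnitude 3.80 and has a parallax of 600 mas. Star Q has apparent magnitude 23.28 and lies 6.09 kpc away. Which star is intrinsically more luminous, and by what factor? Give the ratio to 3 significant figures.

Star P is more luminous, by a factor of 4.64.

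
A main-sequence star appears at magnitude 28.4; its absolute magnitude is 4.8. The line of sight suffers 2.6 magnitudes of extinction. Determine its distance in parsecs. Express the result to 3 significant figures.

d ≈ 158000 pc

m − M = 5 log₁₀(d/10 pc) + A  ⇒  28.4 − (4.8) − 2.6 = 5 log₁₀(d/10)
21.000 = 5 log₁₀(d/10)
log₁₀ d = (m − M − A)/5 + 1 = 5.2000
d = 10^5.2000 = 158500 pc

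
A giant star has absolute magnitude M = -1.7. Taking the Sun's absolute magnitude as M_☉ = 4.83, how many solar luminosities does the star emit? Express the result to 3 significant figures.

L/L_☉ ≈ 409

M − M_☉ = -1.7 − 4.83 = -6.530
L/L_☉ = 10^(−0.4 (M − M_☉)) = 10^2.612 = 409.3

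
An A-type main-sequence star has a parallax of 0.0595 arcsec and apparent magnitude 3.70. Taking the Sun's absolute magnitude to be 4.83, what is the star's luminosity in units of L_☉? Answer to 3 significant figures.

L/L_☉ ≈ 8.00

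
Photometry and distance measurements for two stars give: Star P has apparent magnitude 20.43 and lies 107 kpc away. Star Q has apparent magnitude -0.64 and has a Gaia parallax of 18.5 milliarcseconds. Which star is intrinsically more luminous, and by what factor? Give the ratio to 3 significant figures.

Star Q is more luminous, by a factor of 68.4.

Star P: d = 107 kpc = 107000 pc
Star P: M = m − 5 log₁₀ d + 5 = 20.43 − 5·5.0294 + 5 = 0.283
Star Q: p = 18.5 mas = 0.0185″ → d = 1/p = 54.05 pc
Star Q: M = m − 5 log₁₀ d + 5 = -0.64 − 5·1.7328 + 5 = -4.304
ΔM = M_P − M_Q = 0.283 − (-4.304) = 4.587; smaller M is more luminous → Star Q.
L ratio = 10^(0.4 |ΔM|) = 10^1.835 = 68.37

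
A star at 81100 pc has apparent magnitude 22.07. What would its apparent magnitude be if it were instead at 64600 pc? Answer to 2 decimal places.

m ≈ 21.58

Flux ∝ 1/d², so Δm = 5 log₁₀(d₂/d₁) = 5 log₁₀(64600/81100) = -0.494
m₂ = m₁ + Δm = 22.07 + (-0.494) = 21.576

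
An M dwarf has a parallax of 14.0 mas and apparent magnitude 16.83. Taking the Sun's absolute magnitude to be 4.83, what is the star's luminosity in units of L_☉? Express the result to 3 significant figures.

L/L_☉ ≈ 8.09×10^-4

d = 1/p = 1000/14.0 mas = 71.43 pc
M = m − 5 log₁₀ d + 5 = 16.83 − 5·1.8539 + 5 = 12.561
M − M_☉ = 12.561 − 4.83 = 7.731
L/L_☉ = 10^(−0.4 × 7.731) = 8.086×10^-4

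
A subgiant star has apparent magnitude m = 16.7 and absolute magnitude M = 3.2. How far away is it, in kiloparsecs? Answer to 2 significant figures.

d ≈ 5.0 kpc

μ = m − M = 13.500
m − M = 5 log₁₀ d − 5
log₁₀ d = (m − M)/5 + 1 = 3.7000
d = 10^3.7000 = 5012 pc
= 5.012 kpc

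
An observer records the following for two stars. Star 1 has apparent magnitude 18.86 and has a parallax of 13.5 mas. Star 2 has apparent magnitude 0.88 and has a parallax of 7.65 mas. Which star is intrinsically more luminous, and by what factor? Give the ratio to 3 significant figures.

Star 2 is more luminous, by a factor of 4.85×10^7.

Star 1: p = 13.5 mas = 0.0135″ → d = 1/p = 74.07 pc
Star 1: M = m − 5 log₁₀ d + 5 = 18.86 − 5·1.8697 + 5 = 14.512
Star 2: p = 7.65 mas = 7.65×10^-3″ → d = 1/p = 130.7 pc
Star 2: M = m − 5 log₁₀ d + 5 = 0.88 − 5·2.1163 + 5 = -4.702
ΔM = M_1 − M_2 = 14.512 − (-4.702) = 19.213; smaller M is more luminous → Star 2.
L ratio = 10^(0.4 |ΔM|) = 10^7.685 = 4.846×10^7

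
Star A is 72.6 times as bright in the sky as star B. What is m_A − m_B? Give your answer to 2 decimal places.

m_A − m_B ≈ -4.65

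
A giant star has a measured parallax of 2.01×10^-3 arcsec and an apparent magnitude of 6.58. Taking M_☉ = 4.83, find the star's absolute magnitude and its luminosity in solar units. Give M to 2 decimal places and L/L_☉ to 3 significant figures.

M ≈ -1.90; L/L_☉ ≈ 494

d = 1/p = 1/2.01×10^-3″ = 497.5 pc
M = m − 5 log₁₀ d + 5 = 6.58 − 5·2.6968 + 5 = -1.904
M − M_☉ = -1.904 − 4.83 = -6.734
L/L_☉ = 10^(−0.4 × -6.734) = 493.9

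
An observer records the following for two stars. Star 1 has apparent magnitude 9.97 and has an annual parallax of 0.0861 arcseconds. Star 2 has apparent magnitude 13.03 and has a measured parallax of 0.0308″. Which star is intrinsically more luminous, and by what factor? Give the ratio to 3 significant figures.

Star 1 is more luminous, by a factor of 2.14.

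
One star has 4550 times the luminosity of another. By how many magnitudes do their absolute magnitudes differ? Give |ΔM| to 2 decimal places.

Pogson: ΔM = −2.5 log₁₀(ratio) = −2.5 log₁₀(4550) = −2.5 × 3.6580 = -9.145

|ΔM| ≈ 9.15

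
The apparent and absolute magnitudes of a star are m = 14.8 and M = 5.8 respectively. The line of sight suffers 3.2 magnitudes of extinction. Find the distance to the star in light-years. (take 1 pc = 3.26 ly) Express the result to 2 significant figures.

d ≈ 470 ly

m − M = 5 log₁₀(d/10 pc) + A  ⇒  14.8 − (5.8) − 3.2 = 5 log₁₀(d/10)
5.800 = 5 log₁₀(d/10)
log₁₀ d = (m − M − A)/5 + 1 = 2.1600
d = 10^2.1600 = 144.5 pc
= 471.2 ly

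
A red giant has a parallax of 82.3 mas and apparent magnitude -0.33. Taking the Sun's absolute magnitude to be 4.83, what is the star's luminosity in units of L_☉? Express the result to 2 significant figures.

d = 1/p = 1000/82.3 mas = 12.15 pc
M = m − 5 log₁₀ d + 5 = -0.33 − 5·1.0846 + 5 = -0.753
M − M_☉ = -0.753 − 4.83 = -5.583
L/L_☉ = 10^(−0.4 × -5.583) = 171.1

L/L_☉ ≈ 170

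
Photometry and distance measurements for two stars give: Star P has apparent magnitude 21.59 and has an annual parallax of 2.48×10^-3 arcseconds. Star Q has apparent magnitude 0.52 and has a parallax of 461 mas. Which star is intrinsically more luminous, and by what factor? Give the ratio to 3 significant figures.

Star P: d = 1/p = 1/2.48×10^-3″ = 403.2 pc
Star P: M = m − 5 log₁₀ d + 5 = 21.59 − 5·2.6055 + 5 = 13.562
Star Q: p = 461 mas = 0.461″ → d = 1/p = 2.169 pc
Star Q: M = m − 5 log₁₀ d + 5 = 0.52 − 5·0.3363 + 5 = 3.839
ΔM = M_P − M_Q = 13.562 − (3.839) = 9.724; smaller M is more luminous → Star Q.
L ratio = 10^(0.4 |ΔM|) = 10^3.890 = 7754

Star Q is more luminous, by a factor of 7750.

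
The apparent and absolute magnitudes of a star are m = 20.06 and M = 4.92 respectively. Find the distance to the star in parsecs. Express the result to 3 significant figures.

d ≈ 10700 pc

Distance modulus: m − M = 20.06 − (4.92) = 15.140
m − M = 5 log₁₀ d − 5
log₁₀ d = (m − M)/5 + 1 = 4.0280
d = 10^4.0280 = 10670 pc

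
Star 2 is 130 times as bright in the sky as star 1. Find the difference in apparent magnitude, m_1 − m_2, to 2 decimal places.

Pogson: Δm = −2.5 log₁₀(ratio) = −2.5 log₁₀(130) = −2.5 × 2.1139 = -5.285
Star 2 is brighter so has the smaller magnitude: m_1 − m_2 is positive.

m_1 − m_2 ≈ 5.28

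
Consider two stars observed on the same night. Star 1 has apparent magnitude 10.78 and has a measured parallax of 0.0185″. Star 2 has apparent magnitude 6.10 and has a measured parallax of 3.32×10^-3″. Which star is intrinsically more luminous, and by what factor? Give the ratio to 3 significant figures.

Star 2 is more luminous, by a factor of 2310.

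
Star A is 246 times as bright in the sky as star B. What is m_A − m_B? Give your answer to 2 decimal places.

Pogson: Δm = −2.5 log₁₀(ratio) = −2.5 log₁₀(246) = −2.5 × 2.3909 = -5.977
Star A is brighter, so it has the smaller magnitude: the difference is negative.

m_A − m_B ≈ -5.98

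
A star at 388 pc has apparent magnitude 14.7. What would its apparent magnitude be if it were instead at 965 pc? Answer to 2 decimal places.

m ≈ 16.68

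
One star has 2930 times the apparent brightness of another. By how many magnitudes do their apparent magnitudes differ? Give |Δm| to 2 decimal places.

|Δm| ≈ 8.67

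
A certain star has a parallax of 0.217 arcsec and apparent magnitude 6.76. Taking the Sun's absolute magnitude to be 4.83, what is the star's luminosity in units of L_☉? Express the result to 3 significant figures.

d = 1/p = 1/0.217″ = 4.608 pc
M = m − 5 log₁₀ d + 5 = 6.76 − 5·0.6635 + 5 = 8.442
M − M_☉ = 8.442 − 4.83 = 3.612
L/L_☉ = 10^(−0.4 × 3.612) = 0.03590

L/L_☉ ≈ 0.0359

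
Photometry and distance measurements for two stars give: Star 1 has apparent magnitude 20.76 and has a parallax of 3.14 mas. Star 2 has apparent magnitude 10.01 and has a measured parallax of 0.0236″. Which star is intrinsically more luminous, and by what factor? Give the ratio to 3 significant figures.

Star 2 is more luminous, by a factor of 353.

Star 1: p = 3.14 mas = 3.14×10^-3″ → d = 1/p = 318.5 pc
Star 1: M = m − 5 log₁₀ d + 5 = 20.76 − 5·2.5031 + 5 = 13.245
Star 2: d = 1/p = 1/0.0236″ = 42.37 pc
Star 2: M = m − 5 log₁₀ d + 5 = 10.01 − 5·1.6271 + 5 = 6.875
ΔM = M_1 − M_2 = 13.245 − (6.875) = 6.370; smaller M is more luminous → Star 2.
L ratio = 10^(0.4 |ΔM|) = 10^2.548 = 353.2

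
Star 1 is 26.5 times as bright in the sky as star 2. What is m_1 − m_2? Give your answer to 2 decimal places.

m_1 − m_2 ≈ -3.56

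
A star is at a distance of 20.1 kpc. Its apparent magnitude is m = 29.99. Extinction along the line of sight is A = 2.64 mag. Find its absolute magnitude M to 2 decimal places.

d = 20.1 kpc = 20100 pc
5 log₁₀(d/10 pc) = 5 log₁₀(20100) − 5 = 16.516
M = m − 5 log₁₀(d/10) − A = 29.99 − 16.516 − 2.64 = 10.834

M ≈ 10.83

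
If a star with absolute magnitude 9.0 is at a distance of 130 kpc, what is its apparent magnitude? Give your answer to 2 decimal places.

d = 130 kpc = 130000 pc
m = M + 5 log₁₀ d − 5 = 9.0 + 5·5.1139 − 5 = 29.570

m ≈ 29.57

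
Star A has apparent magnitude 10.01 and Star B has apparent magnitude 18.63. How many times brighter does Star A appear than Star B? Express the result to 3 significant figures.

Magnitude difference = -8.62
Flux ratio = 10^(−0.4 Δm) = 10^(−0.4 × -8.62) = 10^3.448 = 2805

2810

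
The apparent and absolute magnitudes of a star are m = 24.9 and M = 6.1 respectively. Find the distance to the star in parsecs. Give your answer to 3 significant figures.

d ≈ 57500 pc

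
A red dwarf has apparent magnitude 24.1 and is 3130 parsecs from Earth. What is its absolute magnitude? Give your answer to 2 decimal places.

5 log₁₀(d/10 pc) = 5 log₁₀(3130) − 5 = 12.478
M = m − 5 log₁₀(d/10) = 24.1 − 12.478 = 11.622

M ≈ 11.62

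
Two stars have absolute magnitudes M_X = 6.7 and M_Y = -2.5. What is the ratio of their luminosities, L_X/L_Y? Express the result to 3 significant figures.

L_X/L_Y ≈ 2.09×10^-4

ΔM = M_X − M_Y = 9.2
L_X/L_Y = 10^(−0.4 ΔM) = 10^-3.680 = 2.089×10^-4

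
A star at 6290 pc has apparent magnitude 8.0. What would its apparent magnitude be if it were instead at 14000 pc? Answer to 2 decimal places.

Flux ∝ 1/d², so Δm = 5 log₁₀(d₂/d₁) = 5 log₁₀(14000/6290) = 1.737
m₂ = m₁ + Δm = 8.0 + (1.737) = 9.737

m ≈ 9.74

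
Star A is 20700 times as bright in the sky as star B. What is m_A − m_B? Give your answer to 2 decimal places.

Pogson: Δm = −2.5 log₁₀(ratio) = −2.5 log₁₀(20700) = −2.5 × 4.3160 = -10.790
Star A is brighter, so it has the smaller magnitude: the difference is negative.

m_A − m_B ≈ -10.79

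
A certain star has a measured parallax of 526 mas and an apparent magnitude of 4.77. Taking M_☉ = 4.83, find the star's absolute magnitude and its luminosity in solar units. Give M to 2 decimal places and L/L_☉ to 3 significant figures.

M ≈ 8.37; L/L_☉ ≈ 0.0382

d = 1/p = 1000/526 mas = 1.901 pc
M = m − 5 log₁₀ d + 5 = 4.77 − 5·0.2790 + 5 = 8.375
M − M_☉ = 8.375 − 4.83 = 3.545
L/L_☉ = 10^(−0.4 × 3.545) = 0.03820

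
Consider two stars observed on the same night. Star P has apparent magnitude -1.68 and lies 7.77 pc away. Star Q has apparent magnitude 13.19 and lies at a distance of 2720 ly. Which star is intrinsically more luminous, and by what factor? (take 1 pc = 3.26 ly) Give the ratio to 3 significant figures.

Star P: M = m − 5 log₁₀ d + 5 = -1.68 − 5·0.8904 + 5 = -1.132
Star Q: d = 2720 ly / 3.26 = 834.4 pc
Star Q: M = m − 5 log₁₀ d + 5 = 13.19 − 5·2.9214 + 5 = 3.583
ΔM = M_P − M_Q = -1.132 − (3.583) = -4.715; smaller M is more luminous → Star P.
L ratio = 10^(0.4 |ΔM|) = 10^1.886 = 76.94

Star P is more luminous, by a factor of 76.9.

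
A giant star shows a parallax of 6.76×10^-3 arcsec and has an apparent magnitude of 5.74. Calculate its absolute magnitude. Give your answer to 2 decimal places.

d = 1/p = 1/6.76×10^-3″ = 147.9 pc
5 log₁₀(d/10 pc) = 5 log₁₀(147.9) − 5 = 5.850
M = m − 5 log₁₀(d/10) = 5.74 − 5.850 = -0.110

M ≈ -0.11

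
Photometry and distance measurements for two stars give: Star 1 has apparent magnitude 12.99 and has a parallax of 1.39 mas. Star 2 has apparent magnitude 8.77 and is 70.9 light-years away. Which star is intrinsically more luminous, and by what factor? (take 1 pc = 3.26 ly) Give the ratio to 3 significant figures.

Star 1: p = 1.39 mas = 1.39×10^-3″ → d = 1/p = 719.4 pc
Star 1: M = m − 5 log₁₀ d + 5 = 12.99 − 5·2.8570 + 5 = 3.705
Star 2: d = 70.9 ly / 3.26 = 21.75 pc
Star 2: M = m − 5 log₁₀ d + 5 = 8.77 − 5·1.3374 + 5 = 7.083
ΔM = M_1 − M_2 = 3.705 − (7.083) = -3.378; smaller M is more luminous → Star 1.
L ratio = 10^(0.4 |ΔM|) = 10^1.351 = 22.44

Star 1 is more luminous, by a factor of 22.4.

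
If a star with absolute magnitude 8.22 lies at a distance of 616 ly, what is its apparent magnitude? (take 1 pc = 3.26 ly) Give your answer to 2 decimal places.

m ≈ 14.60

d = 616 ly / 3.26 = 189.0 pc
m = M + 5 log₁₀ d − 5 = 8.22 + 5·2.2764 − 5 = 14.602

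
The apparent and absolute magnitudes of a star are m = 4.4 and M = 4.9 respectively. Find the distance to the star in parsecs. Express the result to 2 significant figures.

d ≈ 7.9 pc

μ = m − M = -0.500
m − M = 5 log₁₀ d − 5
log₁₀ d = (m − M)/5 + 1 = 0.9000
d = 10^0.9000 = 7.943 pc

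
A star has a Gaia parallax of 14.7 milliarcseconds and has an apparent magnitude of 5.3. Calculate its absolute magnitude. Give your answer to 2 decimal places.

p = 14.7 mas = 0.0147″ → d = 1/p = 68.03 pc
5 log₁₀(d/10 pc) = 5 log₁₀(68.03) − 5 = 4.163
M = m − 5 log₁₀(d/10) = 5.3 − 4.163 = 1.137

M ≈ 1.14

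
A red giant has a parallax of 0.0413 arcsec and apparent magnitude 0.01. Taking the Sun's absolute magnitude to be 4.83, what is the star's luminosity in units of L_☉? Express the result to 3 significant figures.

d = 1/p = 1/0.0413″ = 24.21 pc
M = m − 5 log₁₀ d + 5 = 0.01 − 5·1.3840 + 5 = -1.910
M − M_☉ = -1.910 − 4.83 = -6.740
L/L_☉ = 10^(−0.4 × -6.740) = 496.7

L/L_☉ ≈ 497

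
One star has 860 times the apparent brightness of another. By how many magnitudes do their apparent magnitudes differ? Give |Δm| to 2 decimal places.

Pogson: Δm = −2.5 log₁₀(ratio) = −2.5 log₁₀(860) = −2.5 × 2.9345 = -7.336

|Δm| ≈ 7.34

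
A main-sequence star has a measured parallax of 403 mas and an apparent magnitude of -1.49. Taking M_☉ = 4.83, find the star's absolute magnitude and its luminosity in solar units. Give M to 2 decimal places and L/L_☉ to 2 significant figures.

M ≈ 1.54; L/L_☉ ≈ 21

d = 1/p = 1000/403 mas = 2.481 pc
M = m − 5 log₁₀ d + 5 = -1.49 − 5·0.3947 + 5 = 1.537
M − M_☉ = 1.537 − 4.83 = -3.293
L/L_☉ = 10^(−0.4 × -3.293) = 20.77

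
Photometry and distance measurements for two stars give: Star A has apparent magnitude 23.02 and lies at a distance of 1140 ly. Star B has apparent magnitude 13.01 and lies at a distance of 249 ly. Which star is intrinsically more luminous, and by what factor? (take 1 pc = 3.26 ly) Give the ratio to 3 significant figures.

Star A: d = 1140 ly / 3.26 = 349.7 pc
Star A: M = m − 5 log₁₀ d + 5 = 23.02 − 5·2.5437 + 5 = 15.302
Star B: d = 249 ly / 3.26 = 76.38 pc
Star B: M = m − 5 log₁₀ d + 5 = 13.01 − 5·1.8830 + 5 = 8.595
ΔM = M_A − M_B = 15.302 − (8.595) = 6.706; smaller M is more luminous → Star B.
L ratio = 10^(0.4 |ΔM|) = 10^2.683 = 481.5

Star B is more luminous, by a factor of 481.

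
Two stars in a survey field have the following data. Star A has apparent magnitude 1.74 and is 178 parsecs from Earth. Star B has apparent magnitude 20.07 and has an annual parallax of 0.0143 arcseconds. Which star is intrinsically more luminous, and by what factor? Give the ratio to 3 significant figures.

Star A: M = m − 5 log₁₀ d + 5 = 1.74 − 5·2.2504 + 5 = -4.512
Star B: d = 1/p = 1/0.0143″ = 69.93 pc
Star B: M = m − 5 log₁₀ d + 5 = 20.07 − 5·1.8447 + 5 = 15.847
ΔM = M_A − M_B = -4.512 − (15.847) = -20.359; smaller M is more luminous → Star A.
L ratio = 10^(0.4 |ΔM|) = 10^8.144 = 1.392×10^8

Star A is more luminous, by a factor of 1.39×10^8.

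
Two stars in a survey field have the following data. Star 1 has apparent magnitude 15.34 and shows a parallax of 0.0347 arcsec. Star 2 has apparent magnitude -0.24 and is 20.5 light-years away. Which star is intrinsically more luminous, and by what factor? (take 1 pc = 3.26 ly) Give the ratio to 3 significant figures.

Star 2 is more luminous, by a factor of 81200.

Star 1: d = 1/p = 1/0.0347″ = 28.82 pc
Star 1: M = m − 5 log₁₀ d + 5 = 15.34 − 5·1.4597 + 5 = 13.042
Star 2: d = 20.5 ly / 3.26 = 6.288 pc
Star 2: M = m − 5 log₁₀ d + 5 = -0.24 − 5·0.7985 + 5 = 0.767
ΔM = M_1 − M_2 = 13.042 − (0.767) = 12.274; smaller M is more luminous → Star 2.
L ratio = 10^(0.4 |ΔM|) = 10^4.910 = 81230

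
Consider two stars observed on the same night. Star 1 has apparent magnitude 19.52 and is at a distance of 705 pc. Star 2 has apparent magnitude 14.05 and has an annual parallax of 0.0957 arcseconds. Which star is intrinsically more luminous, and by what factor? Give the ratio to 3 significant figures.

Star 1 is more luminous, by a factor of 29.5.

Star 1: M = m − 5 log₁₀ d + 5 = 19.52 − 5·2.8482 + 5 = 10.279
Star 2: d = 1/p = 1/0.0957″ = 10.45 pc
Star 2: M = m − 5 log₁₀ d + 5 = 14.05 − 5·1.0191 + 5 = 13.955
ΔM = M_1 − M_2 = 10.279 − (13.955) = -3.676; smaller M is more luminous → Star 1.
L ratio = 10^(0.4 |ΔM|) = 10^1.470 = 29.53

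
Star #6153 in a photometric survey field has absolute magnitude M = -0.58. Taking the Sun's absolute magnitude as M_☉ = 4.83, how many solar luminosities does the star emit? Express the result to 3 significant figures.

M − M_☉ = -0.58 − 4.83 = -5.410
L/L_☉ = 10^(−0.4 (M − M_☉)) = 10^2.164 = 145.9

L/L_☉ ≈ 146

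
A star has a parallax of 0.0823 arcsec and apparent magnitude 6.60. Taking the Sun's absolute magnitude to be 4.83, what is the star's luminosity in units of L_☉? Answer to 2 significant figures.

d = 1/p = 1/0.0823″ = 12.15 pc
M = m − 5 log₁₀ d + 5 = 6.60 − 5·1.0846 + 5 = 6.177
M − M_☉ = 6.177 − 4.83 = 1.347
L/L_☉ = 10^(−0.4 × 1.347) = 0.2892

L/L_☉ ≈ 0.29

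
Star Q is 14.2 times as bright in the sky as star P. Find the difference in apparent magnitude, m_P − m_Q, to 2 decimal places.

m_P − m_Q ≈ 2.88

Pogson: Δm = −2.5 log₁₀(ratio) = −2.5 log₁₀(14.2) = −2.5 × 1.1523 = -2.881
Star Q is brighter so has the smaller magnitude: m_P − m_Q is positive.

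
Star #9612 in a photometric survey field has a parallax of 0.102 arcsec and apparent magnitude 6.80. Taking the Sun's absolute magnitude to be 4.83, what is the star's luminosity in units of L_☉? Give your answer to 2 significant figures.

L/L_☉ ≈ 0.16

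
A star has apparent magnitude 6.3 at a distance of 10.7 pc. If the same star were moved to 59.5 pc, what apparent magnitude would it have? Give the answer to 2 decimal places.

m ≈ 10.03

Flux ∝ 1/d², so Δm = 5 log₁₀(d₂/d₁) = 5 log₁₀(59.5/10.7) = 3.726
m₂ = m₁ + Δm = 6.3 + (3.726) = 10.026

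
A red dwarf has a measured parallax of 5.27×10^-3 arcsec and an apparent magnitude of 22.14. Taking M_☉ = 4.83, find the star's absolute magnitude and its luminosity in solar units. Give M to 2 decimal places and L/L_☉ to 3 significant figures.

d = 1/p = 1/5.27×10^-3″ = 189.8 pc
M = m − 5 log₁₀ d + 5 = 22.14 − 5·2.2782 + 5 = 15.749
M − M_☉ = 15.749 − 4.83 = 10.919
L/L_☉ = 10^(−0.4 × 10.919) = 4.289×10^-5

M ≈ 15.75; L/L_☉ ≈ 4.29×10^-5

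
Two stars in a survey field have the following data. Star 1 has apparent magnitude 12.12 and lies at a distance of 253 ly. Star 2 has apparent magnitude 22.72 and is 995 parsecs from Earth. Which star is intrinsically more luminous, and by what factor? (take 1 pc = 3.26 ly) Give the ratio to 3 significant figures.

Star 1: d = 253 ly / 3.26 = 77.61 pc
Star 1: M = m − 5 log₁₀ d + 5 = 12.12 − 5·1.8899 + 5 = 7.670
Star 2: M = m − 5 log₁₀ d + 5 = 22.72 − 5·2.9978 + 5 = 12.731
ΔM = M_1 − M_2 = 7.670 − (12.731) = -5.060; smaller M is more luminous → Star 1.
L ratio = 10^(0.4 |ΔM|) = 10^2.024 = 105.7

Star 1 is more luminous, by a factor of 106.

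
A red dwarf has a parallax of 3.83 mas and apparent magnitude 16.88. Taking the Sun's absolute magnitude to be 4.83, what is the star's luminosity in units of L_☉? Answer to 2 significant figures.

L/L_☉ ≈ 0.010

d = 1/p = 1000/3.83 mas = 261.1 pc
M = m − 5 log₁₀ d + 5 = 16.88 − 5·2.4168 + 5 = 9.796
M − M_☉ = 9.796 − 4.83 = 4.966
L/L_☉ = 10^(−0.4 × 4.966) = 0.01032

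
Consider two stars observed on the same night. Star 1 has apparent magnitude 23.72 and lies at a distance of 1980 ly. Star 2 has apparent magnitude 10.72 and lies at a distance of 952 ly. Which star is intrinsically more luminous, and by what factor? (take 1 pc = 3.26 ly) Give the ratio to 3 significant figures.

Star 2 is more luminous, by a factor of 36600.

Star 1: d = 1980 ly / 3.26 = 607.4 pc
Star 1: M = m − 5 log₁₀ d + 5 = 23.72 − 5·2.7834 + 5 = 14.803
Star 2: d = 952 ly / 3.26 = 292.0 pc
Star 2: M = m − 5 log₁₀ d + 5 = 10.72 − 5·2.4654 + 5 = 3.393
ΔM = M_1 − M_2 = 14.803 − (3.393) = 11.410; smaller M is more luminous → Star 2.
L ratio = 10^(0.4 |ΔM|) = 10^4.564 = 36640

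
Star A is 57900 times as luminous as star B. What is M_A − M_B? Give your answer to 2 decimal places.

M_A − M_B ≈ -11.91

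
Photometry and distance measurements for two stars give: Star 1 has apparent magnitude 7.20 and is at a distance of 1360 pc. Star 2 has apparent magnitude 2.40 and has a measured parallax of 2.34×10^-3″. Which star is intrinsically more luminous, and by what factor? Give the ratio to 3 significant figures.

Star 2 is more luminous, by a factor of 8.21.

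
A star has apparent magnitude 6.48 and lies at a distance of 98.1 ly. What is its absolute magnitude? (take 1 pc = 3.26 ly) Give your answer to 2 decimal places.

M ≈ 4.09

d = 98.1 ly / 3.26 = 30.09 pc
5 log₁₀(d/10 pc) = 5 log₁₀(30.09) − 5 = 2.392
M = m − 5 log₁₀(d/10) = 6.48 − 2.392 = 4.088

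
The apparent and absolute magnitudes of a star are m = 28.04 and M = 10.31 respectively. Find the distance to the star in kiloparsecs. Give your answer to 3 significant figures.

d ≈ 35.2 kpc

μ = m − M = 17.730
m − M = 5 log₁₀ d − 5
log₁₀ d = (m − M)/5 + 1 = 4.5460
d = 10^4.5460 = 35160 pc
= 35.16 kpc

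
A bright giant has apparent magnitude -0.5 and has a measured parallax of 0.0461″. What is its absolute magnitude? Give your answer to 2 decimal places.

M ≈ -2.18

d = 1/p = 1/0.0461″ = 21.69 pc
5 log₁₀(d/10 pc) = 5 log₁₀(21.69) − 5 = 1.681
M = m − 5 log₁₀(d/10) = -0.5 − 1.681 = -2.181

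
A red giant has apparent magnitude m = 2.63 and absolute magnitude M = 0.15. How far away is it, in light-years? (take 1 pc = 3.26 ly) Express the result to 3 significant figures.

d ≈ 102 ly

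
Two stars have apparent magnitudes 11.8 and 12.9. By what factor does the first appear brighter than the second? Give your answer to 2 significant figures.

Δm = 11.8 − (12.9) = -1.1
Flux ratio = 10^(−0.4 Δm) = 10^(−0.4 × -1.1) = 10^0.440 = 2.754

2.8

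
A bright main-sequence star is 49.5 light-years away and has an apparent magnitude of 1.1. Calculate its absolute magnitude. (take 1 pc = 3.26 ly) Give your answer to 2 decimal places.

d = 49.5 ly / 3.26 = 15.18 pc
5 log₁₀(d/10 pc) = 5 log₁₀(15.18) − 5 = 0.907
M = m − 5 log₁₀(d/10) = 1.1 − 0.907 = 0.193

M ≈ 0.19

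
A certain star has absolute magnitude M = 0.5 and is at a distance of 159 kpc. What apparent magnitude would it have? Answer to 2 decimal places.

d = 159 kpc = 159000 pc
m = M + 5 log₁₀ d − 5 = 0.5 + 5·5.2014 − 5 = 21.507

m ≈ 21.51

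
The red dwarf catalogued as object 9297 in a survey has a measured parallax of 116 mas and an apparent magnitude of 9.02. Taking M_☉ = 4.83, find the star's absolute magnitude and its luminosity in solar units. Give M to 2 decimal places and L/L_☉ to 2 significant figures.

d = 1/p = 1000/116 mas = 8.621 pc
M = m − 5 log₁₀ d + 5 = 9.02 − 5·0.9355 + 5 = 9.342
M − M_☉ = 9.342 − 4.83 = 4.512
L/L_☉ = 10^(−0.4 × 4.512) = 0.01567

M ≈ 9.34; L/L_☉ ≈ 0.016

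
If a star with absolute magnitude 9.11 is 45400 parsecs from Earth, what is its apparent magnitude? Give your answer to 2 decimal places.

m = M + 5 log₁₀ d − 5 = 9.11 + 5·4.6571 − 5 = 27.395

m ≈ 27.40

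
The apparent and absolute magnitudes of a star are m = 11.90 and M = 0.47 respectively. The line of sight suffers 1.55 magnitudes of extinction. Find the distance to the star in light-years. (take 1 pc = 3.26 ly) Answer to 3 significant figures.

m − M = 5 log₁₀(d/10 pc) + A  ⇒  11.90 − (0.47) − 1.55 = 5 log₁₀(d/10)
9.880 = 5 log₁₀(d/10)
log₁₀ d = (m − M − A)/5 + 1 = 2.9760
d = 10^2.9760 = 946.2 pc
= 3085 ly

d ≈ 3080 ly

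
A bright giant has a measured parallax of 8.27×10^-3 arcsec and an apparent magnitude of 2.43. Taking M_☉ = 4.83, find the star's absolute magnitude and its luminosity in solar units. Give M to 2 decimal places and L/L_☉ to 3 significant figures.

d = 1/p = 1/8.27×10^-3″ = 120.9 pc
M = m − 5 log₁₀ d + 5 = 2.43 − 5·2.0825 + 5 = -2.982
M − M_☉ = -2.982 − 4.83 = -7.812
L/L_☉ = 10^(−0.4 × -7.812) = 1333

M ≈ -2.98; L/L_☉ ≈ 1330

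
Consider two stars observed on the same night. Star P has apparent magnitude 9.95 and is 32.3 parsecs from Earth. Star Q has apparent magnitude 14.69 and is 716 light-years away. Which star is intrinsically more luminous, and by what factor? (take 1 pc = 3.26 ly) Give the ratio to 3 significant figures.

Star P is more luminous, by a factor of 1.70.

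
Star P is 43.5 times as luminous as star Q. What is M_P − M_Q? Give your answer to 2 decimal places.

Pogson: ΔM = −2.5 log₁₀(ratio) = −2.5 log₁₀(43.5) = −2.5 × 1.6385 = -4.096
Star P is brighter, so it has the smaller magnitude: the difference is negative.

M_P − M_Q ≈ -4.10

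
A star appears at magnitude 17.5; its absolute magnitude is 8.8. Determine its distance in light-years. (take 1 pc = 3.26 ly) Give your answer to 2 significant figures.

d ≈ 1800 ly

μ = m − M = 8.700
m − M = 5 log₁₀ d − 5
log₁₀ d = (m − M)/5 + 1 = 2.7400
d = 10^2.7400 = 549.5 pc
= 1792 ly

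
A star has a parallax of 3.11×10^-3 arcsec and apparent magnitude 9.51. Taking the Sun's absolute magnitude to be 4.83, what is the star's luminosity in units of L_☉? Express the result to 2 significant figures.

d = 1/p = 1/3.11×10^-3″ = 321.5 pc
M = m − 5 log₁₀ d + 5 = 9.51 − 5·2.5072 + 5 = 1.974
M − M_☉ = 1.974 − 4.83 = -2.856
L/L_☉ = 10^(−0.4 × -2.856) = 13.88

L/L_☉ ≈ 14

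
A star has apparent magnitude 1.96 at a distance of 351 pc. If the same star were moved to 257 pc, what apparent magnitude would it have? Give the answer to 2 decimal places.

m ≈ 1.28

Flux ∝ 1/d², so Δm = 5 log₁₀(d₂/d₁) = 5 log₁₀(257/351) = -0.677
m₂ = m₁ + Δm = 1.96 + (-0.677) = 1.283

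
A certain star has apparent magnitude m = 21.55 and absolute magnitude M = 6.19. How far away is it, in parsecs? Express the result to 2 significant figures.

d ≈ 12000 pc

Distance modulus: m − M = 21.55 − (6.19) = 15.360
m − M = 5 log₁₀ d − 5
log₁₀ d = (m − M)/5 + 1 = 4.0720
d = 10^4.0720 = 11800 pc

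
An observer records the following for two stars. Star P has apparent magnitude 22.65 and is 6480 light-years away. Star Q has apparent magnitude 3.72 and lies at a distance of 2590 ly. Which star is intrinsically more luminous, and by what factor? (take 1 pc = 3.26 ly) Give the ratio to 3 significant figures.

Star P: d = 6480 ly / 3.26 = 1988 pc
Star P: M = m − 5 log₁₀ d + 5 = 22.65 − 5·3.2984 + 5 = 11.158
Star Q: d = 2590 ly / 3.26 = 794.5 pc
Star Q: M = m − 5 log₁₀ d + 5 = 3.72 − 5·2.9001 + 5 = -5.780
ΔM = M_P − M_Q = 11.158 − (-5.780) = 16.939; smaller M is more luminous → Star Q.
L ratio = 10^(0.4 |ΔM|) = 10^6.775 = 5.963×10^6

Star Q is more luminous, by a factor of 5.96×10^6.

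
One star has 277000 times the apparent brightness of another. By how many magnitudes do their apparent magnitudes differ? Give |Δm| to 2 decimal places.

|Δm| ≈ 13.61

Pogson: Δm = −2.5 log₁₀(ratio) = −2.5 log₁₀(277000) = −2.5 × 5.4425 = -13.606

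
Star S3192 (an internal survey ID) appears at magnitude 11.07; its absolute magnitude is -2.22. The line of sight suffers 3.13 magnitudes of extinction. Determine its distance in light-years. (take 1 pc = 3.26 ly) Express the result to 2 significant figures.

d ≈ 3500 ly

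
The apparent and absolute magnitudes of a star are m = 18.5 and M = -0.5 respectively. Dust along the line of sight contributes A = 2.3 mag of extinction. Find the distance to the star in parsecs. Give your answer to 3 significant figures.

d ≈ 21900 pc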